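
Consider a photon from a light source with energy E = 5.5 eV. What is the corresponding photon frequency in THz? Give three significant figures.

First convert: E = 5.5 eV = 8.8120e-19 J.
The photon relation is f = E/h, giving f = 1.330e15 Hz.
Converting to THz: f = 1330 THz ≈ 1330 THz.

1330 THz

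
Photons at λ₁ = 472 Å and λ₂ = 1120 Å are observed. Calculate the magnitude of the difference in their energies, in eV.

15.2 eV

Using E = hc/λ: E₁ = 4.209·10^-18 J, E₂ = 1.774·10^-18 J.
|ΔE| = |4.209·10^-18 − 1.774·10^-18| = 2.43·10^-18 J = 15.2 eV.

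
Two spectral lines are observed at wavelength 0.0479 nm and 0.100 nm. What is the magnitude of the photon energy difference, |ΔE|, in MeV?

0.0135 MeV

Using E = hc/λ: E₁ = 4.147e-15 J, E₂ = 1.986e-15 J.
|ΔE| = |4.147e-15 − 1.986e-15| = 2.16e-15 J = 0.0135 MeV.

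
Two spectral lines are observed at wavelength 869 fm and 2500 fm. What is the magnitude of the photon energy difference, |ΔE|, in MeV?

Using E = hc/λ: E₁ = 2.286e-13 J, E₂ = 7.946e-14 J.
|ΔE| = |2.286e-13 − 7.946e-14| = 1.49e-13 J = 0.931 MeV.

0.931 MeV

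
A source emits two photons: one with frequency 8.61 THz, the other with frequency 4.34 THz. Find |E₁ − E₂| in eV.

0.0177 eV

Using E = hf: E₁ = 5.705e-21 J, E₂ = 2.876e-21 J.
|ΔE| = |5.705e-21 − 2.876e-21| = 2.83e-21 J = 0.0177 eV.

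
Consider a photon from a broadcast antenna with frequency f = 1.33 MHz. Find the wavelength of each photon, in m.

225 m

(c = 2.99792458 × 10^8 m/s.)
In SI units: f = 1.33 MHz = 1.33 × 10^6 Hz.
Apply λ = c/f: λ = 225.4 m.
So λ ≈ 225 m.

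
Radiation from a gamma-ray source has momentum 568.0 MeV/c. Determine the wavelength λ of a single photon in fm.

Take h = 6.62607015 × 10^-34 J·s, c = 2.99792458 × 10^8 m/s, 1 eV = 1.602176634 × 10^-19 J.
Convert to SI: p = 568.0 MeV/c = 3.0356 × 10^-19 kg·m/s.
Apply λ = h/p: λ = 2.183 × 10^-15 m.
Converting to fm: λ = 2.183 fm ≈ 2.18 fm.

2.18 fm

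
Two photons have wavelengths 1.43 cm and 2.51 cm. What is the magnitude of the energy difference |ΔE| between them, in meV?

0.0373 meV

Using E = hc/λ: E₁ = 1.389 × 10^-23 J, E₂ = 7.914 × 10^-24 J.
|ΔE| = |1.389 × 10^-23 − 7.914 × 10^-24| = 5.98 × 10^-24 J = 0.0373 meV.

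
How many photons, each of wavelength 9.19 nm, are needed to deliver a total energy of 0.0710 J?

3.28e15 photons

Per-photon energy: E = 2.162e-17 J (from wavelength = 9.19 nm).
N = E_total / E_photon = 0.0710 J / 2.162e-17 J = 3.28e15.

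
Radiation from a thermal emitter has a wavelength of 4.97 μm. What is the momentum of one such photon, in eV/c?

Convert to SI: λ = 4.97 μm = 4.97·10^-6 m.
The photon relation is p = h/λ, giving p = 1.333·10^-28 kg·m/s.
Converting to eV/c: p = 0.2495 eV/c ≈ 0.249 eV/c.

0.249 eV/c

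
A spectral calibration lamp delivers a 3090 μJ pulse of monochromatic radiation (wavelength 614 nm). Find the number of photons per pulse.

9.55e15 photons

Per-photon energy: E = 3.235e-19 J (from wavelength = 614 nm).
N = E_total / E_photon = 0.00309 J / 3.235e-19 J = 9.55e15.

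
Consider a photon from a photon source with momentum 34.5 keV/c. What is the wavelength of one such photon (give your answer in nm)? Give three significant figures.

0.0359 nm

Use h = 6.62607015·10^-34 J·s, c = 2.99792458·10^8 m/s, 1 eV = 1.602176634·10^-19 J.
First convert: p = 34.5 keV/c = 1.8438·10^-23 kg·m/s.
For a photon λ = h/p, so λ = 3.594·10^-11 m.
Converting to nm: λ = 0.03594 nm ≈ 0.0359 nm.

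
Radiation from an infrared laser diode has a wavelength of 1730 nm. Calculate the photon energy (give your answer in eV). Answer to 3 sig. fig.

Use h = 6.62607015 × 10^-34 J·s, c = 2.99792458 × 10^8 m/s, 1 eV = 1.602176634 × 10^-19 J.
In SI units: λ = 1730 nm = 1.73 × 10^-6 m.
Since E = hc/λ for a photon, E = 1.148 × 10^-19 J.
Converting to eV: E = 0.7167 eV ≈ 0.717 eV.

0.717 eV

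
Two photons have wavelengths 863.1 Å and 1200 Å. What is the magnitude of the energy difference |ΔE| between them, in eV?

4.03 eV

Using E = hc/λ: E₁ = 2.3015e-18 J, E₂ = 1.6554e-18 J.
|ΔE| = |2.3015e-18 − 1.6554e-18| = 6.46e-19 J = 4.03 eV.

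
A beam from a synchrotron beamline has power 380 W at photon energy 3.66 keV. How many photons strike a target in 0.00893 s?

Total energy: E_total = P·t = 380 × 0.00893 = 3.393 J.
Per-photon energy: E = 5.864e-16 J.
N = E_total / E_photon = 5.79e15.

5.79e15 photons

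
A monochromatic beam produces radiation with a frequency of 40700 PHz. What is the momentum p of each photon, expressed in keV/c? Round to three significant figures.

168 keV/c

Convert to SI: f = 40700 PHz = 4.07e19 Hz.
The photon relation is p = hf/c, giving p = 8.996e-23 kg·m/s.
Converting to keV/c: p = 168.3 keV/c ≈ 168 keV/c.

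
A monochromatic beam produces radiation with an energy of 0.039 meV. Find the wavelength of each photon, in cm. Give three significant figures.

3.18 cm

First convert: E = 0.039 meV = 6.2485 × 10^-24 J.
For a photon λ = hc/E, so λ = 0.03179 m.
Converting to cm: λ = 3.179 cm ≈ 3.18 cm.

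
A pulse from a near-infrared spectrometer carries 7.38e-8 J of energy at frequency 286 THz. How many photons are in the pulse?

3.89e11 photons

Per-photon energy: E = 1.895e-19 J (from frequency = 286 THz).
N = E_total / E_photon = 7.38e-8 J / 1.895e-19 J = 3.89e11.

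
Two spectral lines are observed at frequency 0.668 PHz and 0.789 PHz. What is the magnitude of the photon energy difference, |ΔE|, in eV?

0.500 eV

Using E = hf: E₁ = 4.426e-19 J, E₂ = 5.228e-19 J.
|ΔE| = |4.426e-19 − 5.228e-19| = 8.02e-20 J = 0.500 eV.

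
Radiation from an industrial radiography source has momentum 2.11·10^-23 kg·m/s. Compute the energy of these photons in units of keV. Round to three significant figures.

39.5 keV

Take c = 2.99792458·10^8 m/s, 1 eV = 1.602176634·10^-19 J.
Since E = pc for a photon, E = 6.326·10^-15 J.
Converting to keV: E = 39.48 keV ≈ 39.5 keV.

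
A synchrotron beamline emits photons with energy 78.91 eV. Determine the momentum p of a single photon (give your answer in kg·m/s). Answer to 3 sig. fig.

First convert: E = 78.91 eV = 1.2643e-17 J.
The photon relation is p = E/c, giving p = 4.217e-26 kg·m/s.
So p ≈ 4.22e-26 kg·m/s.

4.22e-26 kg·m/s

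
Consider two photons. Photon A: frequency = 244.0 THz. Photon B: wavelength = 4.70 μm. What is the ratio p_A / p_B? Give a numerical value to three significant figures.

p_A = 5.393 × 10^-28 kg·m/s (from frequency = 244.0 THz, via p = hf/c).
p_B = 1.410 × 10^-28 kg·m/s (from wavelength = 4.70 μm, via p = h/λ).
Ratio = 5.393 × 10^-28 / 1.410 × 10^-28 = 3.83.

3.83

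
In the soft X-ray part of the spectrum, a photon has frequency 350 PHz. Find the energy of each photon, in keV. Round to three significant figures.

1.45 keV

Take h = 6.62607015e-34 J·s, 1 eV = 1.602176634e-19 J.
In SI units: f = 350 PHz = 3.5e17 Hz.
The photon relation is E = hf, giving E = 2.319e-16 J.
Converting to keV: E = 1.447 keV ≈ 1.45 keV.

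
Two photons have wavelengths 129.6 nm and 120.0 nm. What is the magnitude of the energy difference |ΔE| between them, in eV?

Using E = hc/λ: E₁ = 1.5328 × 10^-18 J, E₂ = 1.6554 × 10^-18 J.
|ΔE| = |1.5328 × 10^-18 − 1.6554 × 10^-18| = 1.23 × 10^-19 J = 0.765 eV.

0.765 eV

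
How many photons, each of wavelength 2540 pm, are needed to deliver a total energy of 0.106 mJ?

1.36 × 10^12 photons

Per-photon energy: E = 7.821 × 10^-17 J (from wavelength = 2540 pm).
N = E_total / E_photon = 1.06 × 10^-4 J / 7.821 × 10^-17 J = 1.36 × 10^12.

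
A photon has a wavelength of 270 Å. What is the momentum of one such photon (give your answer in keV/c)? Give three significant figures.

Use h = 6.62607015·10^-34 J·s, c = 2.99792458·10^8 m/s, 1 eV = 1.602176634·10^-19 J.
Convert to SI: λ = 270 Å = 2.7·10^-8 m.
For a photon p = h/λ, so p = 2.454·10^-26 kg·m/s.
Converting to keV/c: p = 0.04592 keV/c ≈ 0.0459 keV/c.

0.0459 keV/c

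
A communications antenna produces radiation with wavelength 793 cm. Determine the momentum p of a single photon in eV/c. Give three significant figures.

Take h = 6.62607015e-34 J·s, c = 2.99792458e8 m/s, 1 eV = 1.602176634e-19 J.
First convert: λ = 793 cm = 7.93 m.
Since p = h/λ for a photon, p = 8.356e-35 kg·m/s.
Converting to eV/c: p = 1.563e-7 eV/c ≈ 1.56e-7 eV/c.

1.56e-7 eV/c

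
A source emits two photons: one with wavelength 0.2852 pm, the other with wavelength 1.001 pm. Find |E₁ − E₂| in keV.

Using E = hc/λ: E₁ = 6.9651·10^-13 J, E₂ = 1.9845·10^-13 J.
|ΔE| = |6.9651·10^-13 − 1.9845·10^-13| = 4.98·10^-13 J = 3110 keV.

3110 keV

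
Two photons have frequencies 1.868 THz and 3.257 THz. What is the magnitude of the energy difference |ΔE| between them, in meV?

Using E = hf: E₁ = 1.2377e-21 J, E₂ = 2.1581e-21 J.
|ΔE| = |1.2377e-21 − 2.1581e-21| = 9.20e-22 J = 5.74 meV.

5.74 meV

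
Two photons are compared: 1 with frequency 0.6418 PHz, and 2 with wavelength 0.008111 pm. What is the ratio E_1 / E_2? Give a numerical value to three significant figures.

E_1 = 4.253·10^-19 J (from frequency = 0.6418 PHz, via E = hf).
E_2 = 2.449·10^-11 J (from wavelength = 0.008111 pm, via E = hc/λ).
Ratio = 4.253·10^-19 / 2.449·10^-11 = 1.74·10^-8.

1.74·10^-8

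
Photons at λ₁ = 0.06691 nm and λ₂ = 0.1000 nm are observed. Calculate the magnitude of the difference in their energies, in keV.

6.13 keV

Using E = hc/λ: E₁ = 2.9688 × 10^-15 J, E₂ = 1.9864 × 10^-15 J.
|ΔE| = |2.9688 × 10^-15 − 1.9864 × 10^-15| = 9.82 × 10^-16 J = 6.13 keV.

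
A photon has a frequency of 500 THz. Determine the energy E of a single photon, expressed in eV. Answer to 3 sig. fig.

Take h = 6.62607015·10^-34 J·s, 1 eV = 1.602176634·10^-19 J.
First convert: f = 500 THz = 5.00·10^14 Hz.
Since E = hf for a photon, E = 3.313·10^-19 J.
Converting to eV: E = 2.068 eV ≈ 2.07 eV.

2.07 eV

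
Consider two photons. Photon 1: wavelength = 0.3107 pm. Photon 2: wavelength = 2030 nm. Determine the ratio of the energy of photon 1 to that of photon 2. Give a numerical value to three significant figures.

E_1 = 6.393e-13 J (from wavelength = 0.3107 pm, via E = hc/λ).
E_2 = 9.785e-20 J (from wavelength = 2030 nm, via E = hc/λ).
Ratio = 6.393e-13 / 9.785e-20 = 6.53e6.

6.53e6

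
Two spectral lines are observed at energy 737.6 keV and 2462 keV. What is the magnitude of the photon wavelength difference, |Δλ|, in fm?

1180 fm

Using λ = hc/E: λ₁ = 1.6809 × 10^-12 m, λ₂ = 5.0359 × 10^-13 m.
|Δλ| = |1.6809 × 10^-12 − 5.0359 × 10^-13| = 1.18 × 10^-12 m = 1180 fm.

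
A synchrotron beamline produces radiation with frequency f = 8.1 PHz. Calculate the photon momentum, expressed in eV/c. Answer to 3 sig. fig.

33.5 eV/c

Convert to SI: f = 8.1 PHz = 8.1 × 10^15 Hz.
Apply p = hf/c: p = 1.790 × 10^-26 kg·m/s.
Converting to eV/c: p = 33.50 eV/c ≈ 33.5 eV/c.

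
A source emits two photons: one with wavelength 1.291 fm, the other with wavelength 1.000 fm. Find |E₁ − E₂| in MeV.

279 MeV

Using E = hc/λ: E₁ = 1.5387e-10 J, E₂ = 1.9864e-10 J.
|ΔE| = |1.5387e-10 − 1.9864e-10| = 4.48e-11 J = 279 MeV.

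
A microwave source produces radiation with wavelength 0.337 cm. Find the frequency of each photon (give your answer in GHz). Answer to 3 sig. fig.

Take c = 2.99792458 × 10^8 m/s.
In SI units: λ = 0.337 cm = 0.00337 m.
Apply f = c/λ: f = 8.896 × 10^10 Hz.
Converting to GHz: f = 88.96 GHz ≈ 89.0 GHz.

89.0 GHz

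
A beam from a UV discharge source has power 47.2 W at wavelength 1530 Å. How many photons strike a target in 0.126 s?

Total energy: E_total = P·t = 47.2 × 0.126 = 5.947 J.
Per-photon energy: E = 1.298·10^-18 J.
N = E_total / E_photon = 4.58·10^18.

4.58·10^18 photons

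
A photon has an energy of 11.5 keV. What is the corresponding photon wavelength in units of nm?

0.108 nm

First convert: E = 11.5 keV = 1.8425 × 10^-15 J.
Since λ = hc/E for a photon, λ = 1.078 × 10^-10 m.
Converting to nm: λ = 0.1078 nm ≈ 0.108 nm.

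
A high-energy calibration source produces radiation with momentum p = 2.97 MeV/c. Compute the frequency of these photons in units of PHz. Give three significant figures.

In SI units: p = 2.97 MeV/c = 1.5873 × 10^-21 kg·m/s.
Since f = pc/h for a photon, f = 7.181 × 10^20 Hz.
Converting to PHz: f = 718100 PHz ≈ 7.18 × 10^5 PHz.

7.18 × 10^5 PHz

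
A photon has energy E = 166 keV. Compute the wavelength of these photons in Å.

Convert to SI: E = 166 keV = 2.6596e-14 J.
For a photon λ = hc/E, so λ = 7.469e-12 m.
Converting to Å: λ = 0.07469 Å ≈ 0.0747 Å.

0.0747 Å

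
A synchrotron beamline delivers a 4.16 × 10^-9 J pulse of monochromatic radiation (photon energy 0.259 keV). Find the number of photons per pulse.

1.00 × 10^8 photons

Per-photon energy: E = 4.150 × 10^-17 J (from energy = 0.259 keV).
N = E_total / E_photon = 4.16 × 10^-9 J / 4.150 × 10^-17 J = 1.00 × 10^8.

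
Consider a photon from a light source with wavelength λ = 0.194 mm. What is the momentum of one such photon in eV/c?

(h = 6.62607015·10^-34 J·s, c = 2.99792458·10^8 m/s, 1 eV = 1.602176634·10^-19 J.)
In SI units: λ = 0.194 mm = 1.94·10^-4 m.
The photon relation is p = h/λ, giving p = 3.416·10^-30 kg·m/s.
Converting to eV/c: p = 0.006391 eV/c ≈ 6.39·10^-3 eV/c.

6.39·10^-3 eV/c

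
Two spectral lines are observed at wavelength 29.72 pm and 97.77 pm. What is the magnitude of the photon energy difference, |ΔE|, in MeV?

0.0290 MeV

Using E = hc/λ: E₁ = 6.6839·10^-15 J, E₂ = 2.0318·10^-15 J.
|ΔE| = |6.6839·10^-15 − 2.0318·10^-15| = 4.65·10^-15 J = 0.0290 MeV.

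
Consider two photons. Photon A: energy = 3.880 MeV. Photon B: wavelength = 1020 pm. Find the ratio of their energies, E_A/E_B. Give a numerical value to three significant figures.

E_A = 6.216·10^-13 J (from energy = 3.880 MeV, via E given directly).
E_B = 1.947·10^-16 J (from wavelength = 1020 pm, via E = hc/λ).
Ratio = 6.216·10^-13 / 1.947·10^-16 = 3190.

3190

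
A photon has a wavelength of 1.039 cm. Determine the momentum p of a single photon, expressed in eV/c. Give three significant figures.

1.19 × 10^-4 eV/c

Take h = 6.62607015 × 10^-34 J·s, c = 2.99792458 × 10^8 m/s, 1 eV = 1.602176634 × 10^-19 J.
Convert to SI: λ = 1.039 cm = 0.01039 m.
Since p = h/λ for a photon, p = 6.377 × 10^-32 kg·m/s.
Converting to eV/c: p = 1.193 × 10^-4 eV/c ≈ 1.19 × 10^-4 eV/c.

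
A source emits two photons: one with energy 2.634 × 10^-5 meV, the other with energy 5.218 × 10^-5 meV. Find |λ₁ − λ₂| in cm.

2330 cm

Using λ = hc/E: λ₁ = 47.071 m, λ₂ = 23.761 m.
|Δλ| = |47.071 − 23.761| = 23.3 m = 2330 cm.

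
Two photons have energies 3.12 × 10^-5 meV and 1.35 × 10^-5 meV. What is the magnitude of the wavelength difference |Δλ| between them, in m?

Using λ = hc/E: λ₁ = 39.74 m, λ₂ = 91.84 m.
|Δλ| = |39.74 − 91.84| = 52.1 m.

52.1 m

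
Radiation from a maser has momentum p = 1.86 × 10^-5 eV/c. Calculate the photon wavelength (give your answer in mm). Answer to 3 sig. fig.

66.7 mm

First convert: p = 1.86 × 10^-5 eV/c = 9.9404 × 10^-33 kg·m/s.
Apply λ = h/p: λ = 0.06666 m.
Converting to mm: λ = 66.66 mm ≈ 66.7 mm.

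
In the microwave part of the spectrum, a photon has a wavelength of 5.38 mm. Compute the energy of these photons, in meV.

In SI units: λ = 5.38 mm = 0.00538 m.
Apply E = hc/λ: E = 3.692e-23 J.
Converting to meV: E = 0.2305 meV ≈ 0.230 meV.

0.230 meV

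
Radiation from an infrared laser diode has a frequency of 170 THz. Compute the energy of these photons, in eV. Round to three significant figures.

0.703 eV

Take h = 6.62607015e-34 J·s, 1 eV = 1.602176634e-19 J.
Convert to SI: f = 170 THz = 1.7e14 Hz.
Since E = hf for a photon, E = 1.126e-19 J.
Converting to eV: E = 0.7031 eV ≈ 0.703 eV.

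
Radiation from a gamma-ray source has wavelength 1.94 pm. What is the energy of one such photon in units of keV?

639 keV

Use h = 6.62607015·10^-34 J·s, c = 2.99792458·10^8 m/s, 1 eV = 1.602176634·10^-19 J.
First convert: λ = 1.94 pm = 1.94·10^-12 m.
Since E = hc/λ for a photon, E = 1.024·10^-13 J.
Converting to keV: E = 639.1 keV ≈ 639 keV.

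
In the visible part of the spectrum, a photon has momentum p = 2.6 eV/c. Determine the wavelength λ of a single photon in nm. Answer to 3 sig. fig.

In SI units: p = 2.6 eV/c = 1.3895e-27 kg·m/s.
For a photon λ = h/p, so λ = 4.769e-7 m.
Converting to nm: λ = 476.9 nm ≈ 477 nm.

477 nm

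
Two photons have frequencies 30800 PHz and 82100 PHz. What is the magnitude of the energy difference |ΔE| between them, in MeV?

0.212 MeV

Using E = hf: E₁ = 2.041e-14 J, E₂ = 5.440e-14 J.
|ΔE| = |2.041e-14 − 5.440e-14| = 3.40e-14 J = 0.212 MeV.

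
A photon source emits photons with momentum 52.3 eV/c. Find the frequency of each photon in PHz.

Take h = 6.62607015 × 10^-34 J·s, c = 2.99792458 × 10^8 m/s, 1 eV = 1.602176634 × 10^-19 J.
Convert to SI: p = 52.3 eV/c = 2.7951 × 10^-26 kg·m/s.
Apply f = pc/h: f = 1.265 × 10^16 Hz.
Converting to PHz: f = 12.65 PHz ≈ 12.6 PHz.

12.6 PHz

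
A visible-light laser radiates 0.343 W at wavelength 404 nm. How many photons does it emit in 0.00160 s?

Total energy: E_total = P·t = 0.343 × 0.00160 = 5.488·10^-4 J.
Per-photon energy: E = 4.917·10^-19 J.
N = E_total / E_photon = 1.12·10^15.

1.12·10^15 photons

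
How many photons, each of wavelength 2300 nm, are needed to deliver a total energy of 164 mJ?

Per-photon energy: E = 8.637e-20 J (from wavelength = 2300 nm).
N = E_total / E_photon = 0.164 J / 8.637e-20 J = 1.90e18.

1.90e18 photons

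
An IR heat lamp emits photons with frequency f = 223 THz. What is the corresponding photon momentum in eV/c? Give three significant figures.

0.922 eV/c

Take h = 6.62607015 × 10^-34 J·s, c = 2.99792458 × 10^8 m/s, 1 eV = 1.602176634 × 10^-19 J.
In SI units: f = 223 THz = 2.23 × 10^14 Hz.
Apply p = hf/c: p = 4.929 × 10^-28 kg·m/s.
Converting to eV/c: p = 0.9223 eV/c ≈ 0.922 eV/c.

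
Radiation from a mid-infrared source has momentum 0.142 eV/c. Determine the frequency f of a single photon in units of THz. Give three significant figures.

34.3 THz

Take h = 6.62607015e-34 J·s, c = 2.99792458e8 m/s, 1 eV = 1.602176634e-19 J.
Convert to SI: p = 0.142 eV/c = 7.5889e-29 kg·m/s.
Apply f = pc/h: f = 3.434e13 Hz.
Converting to THz: f = 34.34 THz ≈ 34.3 THz.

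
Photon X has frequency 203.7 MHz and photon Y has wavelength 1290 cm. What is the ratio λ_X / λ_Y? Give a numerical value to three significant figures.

λ_X = 1.472 m (from frequency = 203.7 MHz, via λ = c/f).
λ_Y = 12.90 m (from wavelength = 1290 cm, via λ given directly).
Ratio = 1.472 / 12.90 = 0.114.

0.114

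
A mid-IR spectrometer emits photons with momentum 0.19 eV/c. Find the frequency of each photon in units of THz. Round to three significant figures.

Use h = 6.62607015 × 10^-34 J·s, c = 2.99792458 × 10^8 m/s, 1 eV = 1.602176634 × 10^-19 J.
In SI units: p = 0.19 eV/c = 1.0154 × 10^-28 kg·m/s.
Since f = pc/h for a photon, f = 4.594 × 10^13 Hz.
Converting to THz: f = 45.94 THz ≈ 45.9 THz.

45.9 THz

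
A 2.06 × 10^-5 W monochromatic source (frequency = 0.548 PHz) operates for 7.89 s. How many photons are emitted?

4.48 × 10^14 photons

Total energy: E_total = P·t = 2.06 × 10^-5 × 7.89 = 1.625 × 10^-4 J.
Per-photon energy: E = 3.631 × 10^-19 J.
N = E_total / E_photon = 4.48 × 10^14.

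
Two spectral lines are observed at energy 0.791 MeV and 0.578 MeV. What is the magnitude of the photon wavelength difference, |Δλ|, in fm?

Using λ = hc/E: λ₁ = 1.567e-12 m, λ₂ = 2.145e-12 m.
|Δλ| = |1.567e-12 − 2.145e-12| = 5.78e-13 m = 578 fm.

578 fm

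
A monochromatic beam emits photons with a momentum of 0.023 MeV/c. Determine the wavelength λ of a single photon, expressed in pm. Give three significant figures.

53.9 pm

Convert to SI: p = 0.023 MeV/c = 1.2292e-23 kg·m/s.
For a photon λ = h/p, so λ = 5.391e-11 m.
Converting to pm: λ = 53.91 pm ≈ 53.9 pm.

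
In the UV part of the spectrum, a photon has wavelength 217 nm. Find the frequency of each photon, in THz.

Take c = 2.99792458 × 10^8 m/s.
In SI units: λ = 217 nm = 2.17 × 10^-7 m.
Apply f = c/λ: f = 1.382 × 10^15 Hz.
Converting to THz: f = 1382 THz ≈ 1380 THz.

1380 THz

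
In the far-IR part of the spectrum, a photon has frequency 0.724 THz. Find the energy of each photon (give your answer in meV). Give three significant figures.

First convert: f = 0.724 THz = 7.24 × 10^11 Hz.
For a photon E = hf, so E = 4.797 × 10^-22 J.
Converting to meV: E = 2.994 meV ≈ 2.99 meV.

2.99 meV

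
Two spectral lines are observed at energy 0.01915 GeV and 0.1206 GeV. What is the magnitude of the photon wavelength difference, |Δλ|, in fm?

54.5 fm

Using λ = hc/E: λ₁ = 6.4744e-14 m, λ₂ = 1.0281e-14 m.
|Δλ| = |6.4744e-14 − 1.0281e-14| = 5.45e-14 m = 54.5 fm.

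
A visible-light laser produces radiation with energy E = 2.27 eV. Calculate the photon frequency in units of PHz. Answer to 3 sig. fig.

Use h = 6.62607015 × 10^-34 J·s, 1 eV = 1.602176634 × 10^-19 J.
First convert: E = 2.27 eV = 3.6369 × 10^-19 J.
For a photon f = E/h, so f = 5.489 × 10^14 Hz.
Converting to PHz: f = 0.5489 PHz ≈ 0.549 PHz.

0.549 PHz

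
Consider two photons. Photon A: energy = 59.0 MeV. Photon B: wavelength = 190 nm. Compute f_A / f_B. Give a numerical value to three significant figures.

f_A = 1.427e22 Hz (from energy = 59.0 MeV, via f = E/h).
f_B = 1.578e15 Hz (from wavelength = 190 nm, via f = c/λ).
Ratio = 1.427e22 / 1.578e15 = 9.04e6.

9.04e6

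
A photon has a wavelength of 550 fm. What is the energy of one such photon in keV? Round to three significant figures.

2250 keV

Take h = 6.62607015 × 10^-34 J·s, c = 2.99792458 × 10^8 m/s, 1 eV = 1.602176634 × 10^-19 J.
First convert: λ = 550 fm = 5.5 × 10^-13 m.
For a photon E = hc/λ, so E = 3.612 × 10^-13 J.
Converting to keV: E = 2254 keV ≈ 2250 keV.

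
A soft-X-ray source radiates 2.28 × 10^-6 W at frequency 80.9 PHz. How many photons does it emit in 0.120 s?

Total energy: E_total = P·t = 2.28 × 10^-6 × 0.120 = 2.736 × 10^-7 J.
Per-photon energy: E = 5.360 × 10^-17 J.
N = E_total / E_photon = 5.10 × 10^9.

5.10 × 10^9 photons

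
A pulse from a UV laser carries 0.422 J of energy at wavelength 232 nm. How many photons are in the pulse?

Per-photon energy: E = 8.562 × 10^-19 J (from wavelength = 232 nm).
N = E_total / E_photon = 0.422 J / 8.562 × 10^-19 J = 4.93 × 10^17.

4.93 × 10^17 photons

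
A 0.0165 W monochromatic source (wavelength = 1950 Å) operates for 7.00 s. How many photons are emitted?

Total energy: E_total = P·t = 0.0165 × 7.00 = 0.1155 J.
Per-photon energy: E = 1.019 × 10^-18 J.
N = E_total / E_photon = 1.13 × 10^17.

1.13 × 10^17 photons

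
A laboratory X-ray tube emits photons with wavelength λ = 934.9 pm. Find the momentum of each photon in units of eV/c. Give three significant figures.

1330 eV/c

Use h = 6.62607015e-34 J·s, c = 2.99792458e8 m/s, 1 eV = 1.602176634e-19 J.
Convert to SI: λ = 934.9 pm = 9.349e-10 m.
Apply p = h/λ: p = 7.087e-25 kg·m/s.
Converting to eV/c: p = 1326 eV/c ≈ 1330 eV/c.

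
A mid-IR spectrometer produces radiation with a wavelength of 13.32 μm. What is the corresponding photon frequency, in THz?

22.5 THz

Use c = 2.99792458 × 10^8 m/s.
In SI units: λ = 13.32 μm = 1.332 × 10^-5 m.
For a photon f = c/λ, so f = 2.251 × 10^13 Hz.
Converting to THz: f = 22.51 THz ≈ 22.5 THz.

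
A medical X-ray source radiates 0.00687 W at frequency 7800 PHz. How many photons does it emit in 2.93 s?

3.89 × 10^12 photons

Total energy: E_total = P·t = 0.00687 × 2.93 = 0.02013 J.
Per-photon energy: E = 5.168 × 10^-15 J.
N = E_total / E_photon = 3.89 × 10^12.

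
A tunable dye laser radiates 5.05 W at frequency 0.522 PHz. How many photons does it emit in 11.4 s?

1.66 × 10^20 photons

Total energy: E_total = P·t = 5.05 × 11.4 = 57.57 J.
Per-photon energy: E = 3.459 × 10^-19 J.
N = E_total / E_photon = 1.66 × 10^20.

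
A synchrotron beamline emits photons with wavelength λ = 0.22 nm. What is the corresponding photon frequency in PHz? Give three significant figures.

1360 PHz

In SI units: λ = 0.22 nm = 2.2 × 10^-10 m.
Since f = c/λ for a photon, f = 1.363 × 10^18 Hz.
Converting to PHz: f = 1363 PHz ≈ 1360 PHz.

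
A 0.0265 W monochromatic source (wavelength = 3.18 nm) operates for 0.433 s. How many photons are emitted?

Total energy: E_total = P·t = 0.0265 × 0.433 = 0.01147 J.
Per-photon energy: E = 6.247·10^-17 J.
N = E_total / E_photon = 1.84·10^14.

1.84·10^14 photons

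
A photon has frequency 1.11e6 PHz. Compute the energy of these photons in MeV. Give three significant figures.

Convert to SI: f = 1.11e6 PHz = 1.11e21 Hz.
The photon relation is E = hf, giving E = 7.355e-13 J.
Converting to MeV: E = 4.591 MeV ≈ 4.59 MeV.

4.59 MeV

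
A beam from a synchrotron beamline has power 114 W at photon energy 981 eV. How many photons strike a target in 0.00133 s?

9.65 × 10^14 photons

Total energy: E_total = P·t = 114 × 0.00133 = 0.1516 J.
Per-photon energy: E = 1.572 × 10^-16 J.
N = E_total / E_photon = 9.65 × 10^14.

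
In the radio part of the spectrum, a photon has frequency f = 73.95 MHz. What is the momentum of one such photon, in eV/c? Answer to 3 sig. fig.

3.06e-7 eV/c

Convert to SI: f = 73.95 MHz = 7.395e7 Hz.
For a photon p = hf/c, so p = 1.634e-34 kg·m/s.
Converting to eV/c: p = 3.058e-7 eV/c ≈ 3.06e-7 eV/c.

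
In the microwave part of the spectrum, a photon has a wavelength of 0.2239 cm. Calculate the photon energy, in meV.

Take h = 6.62607015 × 10^-34 J·s, c = 2.99792458 × 10^8 m/s, 1 eV = 1.602176634 × 10^-19 J.
In SI units: λ = 0.2239 cm = 0.002239 m.
For a photon E = hc/λ, so E = 8.872 × 10^-23 J.
Converting to meV: E = 0.5537 meV ≈ 0.554 meV.

0.554 meV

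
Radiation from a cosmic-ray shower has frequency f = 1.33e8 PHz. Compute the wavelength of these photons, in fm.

Use c = 2.99792458e8 m/s.
Convert to SI: f = 1.33e8 PHz = 1.33e23 Hz.
The photon relation is λ = c/f, giving λ = 2.254e-15 m.
Converting to fm: λ = 2.254 fm ≈ 2.25 fm.

2.25 fm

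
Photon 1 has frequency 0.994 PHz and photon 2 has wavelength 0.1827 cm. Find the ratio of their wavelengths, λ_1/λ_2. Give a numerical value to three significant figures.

λ_1 = 3.016e-7 m (from frequency = 0.994 PHz, via λ = c/f).
λ_2 = 0.001827 m (from wavelength = 0.1827 cm, via λ given directly).
Ratio = 3.016e-7 / 0.001827 = 1.65e-4.

1.65e-4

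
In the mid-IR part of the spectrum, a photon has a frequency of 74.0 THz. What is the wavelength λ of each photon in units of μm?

In SI units: f = 74.0 THz = 7.40e13 Hz.
The photon relation is λ = c/f, giving λ = 4.051e-6 m.
Converting to μm: λ = 4.051 μm ≈ 4.05 μm.

4.05 μm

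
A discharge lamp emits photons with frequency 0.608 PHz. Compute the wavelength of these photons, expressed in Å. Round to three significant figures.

Use c = 2.99792458 × 10^8 m/s.
In SI units: f = 0.608 PHz = 6.08 × 10^14 Hz.
The photon relation is λ = c/f, giving λ = 4.931 × 10^-7 m.
Converting to Å: λ = 4931 Å ≈ 4930 Å.

4930 Å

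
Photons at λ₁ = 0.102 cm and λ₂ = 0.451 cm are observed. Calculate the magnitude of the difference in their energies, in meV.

Using E = hc/λ: E₁ = 1.947e-22 J, E₂ = 4.405e-23 J.
|ΔE| = |1.947e-22 − 4.405e-23| = 1.51e-22 J = 0.941 meV.

0.941 meV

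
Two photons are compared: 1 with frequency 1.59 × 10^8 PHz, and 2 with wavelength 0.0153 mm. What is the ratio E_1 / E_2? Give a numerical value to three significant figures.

8.11 × 10^9

E_1 = 1.054 × 10^-10 J (from frequency = 1.59 × 10^8 PHz, via E = hf).
E_2 = 1.298 × 10^-20 J (from wavelength = 0.0153 mm, via E = hc/λ).
Ratio = 1.054 × 10^-10 / 1.298 × 10^-20 = 8.11 × 10^9.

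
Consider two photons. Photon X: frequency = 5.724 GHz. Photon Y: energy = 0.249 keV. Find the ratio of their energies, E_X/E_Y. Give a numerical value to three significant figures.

9.51 × 10^-8

E_X = 3.793 × 10^-24 J (from frequency = 5.724 GHz, via E = hf).
E_Y = 3.989 × 10^-17 J (from energy = 0.249 keV, via E given directly).
Ratio = 3.793 × 10^-24 / 3.989 × 10^-17 = 9.51 × 10^-8.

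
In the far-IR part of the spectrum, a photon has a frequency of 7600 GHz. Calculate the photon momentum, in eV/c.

First convert: f = 7600 GHz = 7.60 × 10^12 Hz.
Since p = hf/c for a photon, p = 1.680 × 10^-29 kg·m/s.
Converting to eV/c: p = 0.03143 eV/c ≈ 0.0314 eV/c.

0.0314 eV/c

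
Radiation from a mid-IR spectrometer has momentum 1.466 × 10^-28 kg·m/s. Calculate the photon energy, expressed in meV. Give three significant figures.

274 meV

Take c = 2.99792458 × 10^8 m/s, 1 eV = 1.602176634 × 10^-19 J.
For a photon E = pc, so E = 4.395 × 10^-20 J.
Converting to meV: E = 274.3 meV ≈ 274 meV.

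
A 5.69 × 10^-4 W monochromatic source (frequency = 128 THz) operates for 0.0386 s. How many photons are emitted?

Total energy: E_total = P·t = 5.69 × 10^-4 × 0.0386 = 2.196 × 10^-5 J.
Per-photon energy: E = 8.481 × 10^-20 J.
N = E_total / E_photon = 2.59 × 10^14.

2.59 × 10^14 photons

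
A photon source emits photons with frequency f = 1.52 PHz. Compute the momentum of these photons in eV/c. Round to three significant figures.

6.29 eV/c

Convert to SI: f = 1.52 PHz = 1.52·10^15 Hz.
For a photon p = hf/c, so p = 3.360·10^-27 kg·m/s.
Converting to eV/c: p = 6.286 eV/c ≈ 6.29 eV/c.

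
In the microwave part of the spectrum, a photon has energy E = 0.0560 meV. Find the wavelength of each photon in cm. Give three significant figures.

2.21 cm

(h = 6.62607015 × 10^-34 J·s, c = 2.99792458 × 10^8 m/s, 1 eV = 1.602176634 × 10^-19 J.)
Convert to SI: E = 0.0560 meV = 8.9722 × 10^-24 J.
The photon relation is λ = hc/E, giving λ = 0.02214 m.
Converting to cm: λ = 2.214 cm ≈ 2.21 cm.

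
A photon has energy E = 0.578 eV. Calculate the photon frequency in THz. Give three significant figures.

140 THz

Use h = 6.62607015 × 10^-34 J·s, 1 eV = 1.602176634 × 10^-19 J.
In SI units: E = 0.578 eV = 9.2606 × 10^-20 J.
Apply f = E/h: f = 1.398 × 10^14 Hz.
Converting to THz: f = 139.8 THz ≈ 140 THz.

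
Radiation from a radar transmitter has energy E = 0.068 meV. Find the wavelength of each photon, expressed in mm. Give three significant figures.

Convert to SI: E = 0.068 meV = 1.0895 × 10^-23 J.
The photon relation is λ = hc/E, giving λ = 0.01823 m.
Converting to mm: λ = 18.23 mm ≈ 18.2 mm.

18.2 mm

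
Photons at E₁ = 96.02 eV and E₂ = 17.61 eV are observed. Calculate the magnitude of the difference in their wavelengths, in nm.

57.5 nm

Using λ = hc/E: λ₁ = 1.2912 × 10^-8 m, λ₂ = 7.0406 × 10^-8 m.
|Δλ| = |1.2912 × 10^-8 − 7.0406 × 10^-8| = 5.75 × 10^-8 m = 57.5 nm.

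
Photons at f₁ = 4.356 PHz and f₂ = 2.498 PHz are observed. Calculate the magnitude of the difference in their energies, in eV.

Using E = hf: E₁ = 2.8863 × 10^-18 J, E₂ = 1.6552 × 10^-18 J.
|ΔE| = |2.8863 × 10^-18 − 1.6552 × 10^-18| = 1.23 × 10^-18 J = 7.68 eV.

7.68 eV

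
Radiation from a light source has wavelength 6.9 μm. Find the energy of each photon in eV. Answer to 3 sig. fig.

0.180 eV

Use h = 6.62607015e-34 J·s, c = 2.99792458e8 m/s, 1 eV = 1.602176634e-19 J.
Convert to SI: λ = 6.9 μm = 6.9e-6 m.
For a photon E = hc/λ, so E = 2.879e-20 J.
Converting to eV: E = 0.1797 eV ≈ 0.180 eV.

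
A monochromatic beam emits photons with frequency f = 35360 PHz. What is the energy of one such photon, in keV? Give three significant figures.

Use h = 6.62607015e-34 J·s, 1 eV = 1.602176634e-19 J.
Convert to SI: f = 35360 PHz = 3.536e19 Hz.
Apply E = hf: E = 2.343e-14 J.
Converting to keV: E = 146.2 keV ≈ 146 keV.

146 keV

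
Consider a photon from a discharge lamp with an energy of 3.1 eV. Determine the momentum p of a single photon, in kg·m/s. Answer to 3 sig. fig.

Convert to SI: E = 3.1 eV = 4.9667e-19 J.
Apply p = E/c: p = 1.657e-27 kg·m/s.
So p ≈ 1.66e-27 kg·m/s.

1.66e-27 kg·m/s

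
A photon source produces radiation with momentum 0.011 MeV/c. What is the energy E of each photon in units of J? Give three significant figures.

First convert: p = 0.011 MeV/c = 5.8787e-24 kg·m/s.
Apply E = pc: E = 1.762e-15 J.
So E ≈ 1.76e-15 J.

1.76e-15 J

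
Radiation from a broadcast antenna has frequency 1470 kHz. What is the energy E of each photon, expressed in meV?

6.08e-6 meV

Use h = 6.62607015e-34 J·s, 1 eV = 1.602176634e-19 J.
First convert: f = 1470 kHz = 1.47e6 Hz.
Apply E = hf: E = 9.740e-28 J.
Converting to meV: E = 6.079e-6 meV ≈ 6.08e-6 meV.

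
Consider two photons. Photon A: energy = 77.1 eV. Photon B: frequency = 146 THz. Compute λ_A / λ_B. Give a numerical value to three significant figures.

7.83 × 10^-3

λ_A = 1.608 × 10^-8 m (from energy = 77.1 eV, via λ = hc/E).
λ_B = 2.053 × 10^-6 m (from frequency = 146 THz, via λ = c/f).
Ratio = 1.608 × 10^-8 / 2.053 × 10^-6 = 7.83 × 10^-3.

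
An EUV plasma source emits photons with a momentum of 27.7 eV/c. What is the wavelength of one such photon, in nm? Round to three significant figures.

(h = 6.62607015e-34 J·s, c = 2.99792458e8 m/s, 1 eV = 1.602176634e-19 J.)
In SI units: p = 27.7 eV/c = 1.4804e-26 kg·m/s.
Apply λ = h/p: λ = 4.476e-8 m.
Converting to nm: λ = 44.76 nm ≈ 44.8 nm.

44.8 nm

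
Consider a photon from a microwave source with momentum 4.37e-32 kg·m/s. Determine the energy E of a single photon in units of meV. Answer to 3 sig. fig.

0.0818 meV

Apply E = pc: E = 1.310e-23 J.
Converting to meV: E = 0.08177 meV ≈ 0.0818 meV.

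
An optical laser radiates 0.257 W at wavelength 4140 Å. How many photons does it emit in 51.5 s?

Total energy: E_total = P·t = 0.257 × 51.5 = 13.24 J.
Per-photon energy: E = 4.798e-19 J.
N = E_total / E_photon = 2.76e19.

2.76e19 photons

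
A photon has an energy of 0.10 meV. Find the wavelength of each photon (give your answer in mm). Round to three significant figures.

First convert: E = 0.10 meV = 1.6022·10^-23 J.
The photon relation is λ = hc/E, giving λ = 0.01240 m.
Converting to mm: λ = 12.40 mm ≈ 12.4 mm.

12.4 mm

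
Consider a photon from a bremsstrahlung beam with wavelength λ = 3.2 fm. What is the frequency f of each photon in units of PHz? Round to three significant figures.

9.37e7 PHz

In SI units: λ = 3.2 fm = 3.2e-15 m.
For a photon f = c/λ, so f = 9.369e22 Hz.
Converting to PHz: f = 9.369e7 PHz ≈ 9.37e7 PHz.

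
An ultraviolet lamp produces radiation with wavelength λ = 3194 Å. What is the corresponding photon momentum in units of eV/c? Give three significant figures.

3.88 eV/c

(h = 6.62607015·10^-34 J·s, c = 2.99792458·10^8 m/s, 1 eV = 1.602176634·10^-19 J.)
In SI units: λ = 3194 Å = 3.194·10^-7 m.
Since p = h/λ for a photon, p = 2.075·10^-27 kg·m/s.
Converting to eV/c: p = 3.882 eV/c ≈ 3.88 eV/c.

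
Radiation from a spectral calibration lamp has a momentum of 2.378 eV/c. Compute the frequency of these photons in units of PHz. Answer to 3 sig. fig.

Use h = 6.62607015·10^-34 J·s, c = 2.99792458·10^8 m/s, 1 eV = 1.602176634·10^-19 J.
Convert to SI: p = 2.378 eV/c = 1.2709·10^-27 kg·m/s.
Since f = pc/h for a photon, f = 5.750·10^14 Hz.
Converting to PHz: f = 0.5750 PHz ≈ 0.575 PHz.

0.575 PHz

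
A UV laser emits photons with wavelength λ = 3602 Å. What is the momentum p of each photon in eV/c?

(h = 6.62607015 × 10^-34 J·s, c = 2.99792458 × 10^8 m/s, 1 eV = 1.602176634 × 10^-19 J.)
In SI units: λ = 3602 Å = 3.602 × 10^-7 m.
For a photon p = h/λ, so p = 1.840 × 10^-27 kg·m/s.
Converting to eV/c: p = 3.442 eV/c ≈ 3.44 eV/c.

3.44 eV/c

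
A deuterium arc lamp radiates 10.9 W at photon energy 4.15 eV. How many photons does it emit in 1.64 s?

Total energy: E_total = P·t = 10.9 × 1.64 = 17.88 J.
Per-photon energy: E = 6.649 × 10^-19 J.
N = E_total / E_photon = 2.69 × 10^19.

2.69 × 10^19 photons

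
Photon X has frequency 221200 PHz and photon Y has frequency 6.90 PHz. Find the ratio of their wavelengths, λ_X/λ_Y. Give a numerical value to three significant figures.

3.12 × 10^-5

λ_X = 1.355 × 10^-12 m (from frequency = 221200 PHz, via λ = c/f).
λ_Y = 4.345 × 10^-8 m (from frequency = 6.90 PHz, via λ = c/f).
Ratio = 1.355 × 10^-12 / 4.345 × 10^-8 = 3.12 × 10^-5.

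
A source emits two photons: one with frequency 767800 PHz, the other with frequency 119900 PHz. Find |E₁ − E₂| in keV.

2680 keV

Using E = hf: E₁ = 5.0875·10^-13 J, E₂ = 7.9447·10^-14 J.
|ΔE| = |5.0875·10^-13 − 7.9447·10^-14| = 4.29·10^-13 J = 2680 keV.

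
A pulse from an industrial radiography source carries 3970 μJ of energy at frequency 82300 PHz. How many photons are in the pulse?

7.28e10 photons

Per-photon energy: E = 5.453e-14 J (from frequency = 82300 PHz).
N = E_total / E_photon = 0.00397 J / 5.453e-14 J = 7.28e10.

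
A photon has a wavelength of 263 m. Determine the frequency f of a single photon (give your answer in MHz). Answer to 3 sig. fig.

1.14 MHz

The photon relation is f = c/λ, giving f = 1.140e6 Hz.
Converting to MHz: f = 1.140 MHz ≈ 1.14 MHz.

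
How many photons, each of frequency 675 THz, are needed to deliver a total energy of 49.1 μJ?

Per-photon energy: E = 4.473e-19 J (from frequency = 675 THz).
N = E_total / E_photon = 4.91e-5 J / 4.473e-19 J = 1.10e14.

1.10e14 photons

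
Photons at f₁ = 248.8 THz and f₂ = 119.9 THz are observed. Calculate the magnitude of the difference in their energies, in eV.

0.533 eV

Using E = hf: E₁ = 1.6486 × 10^-19 J, E₂ = 7.9447 × 10^-20 J.
|ΔE| = |1.6486 × 10^-19 − 7.9447 × 10^-20| = 8.54 × 10^-20 J = 0.533 eV.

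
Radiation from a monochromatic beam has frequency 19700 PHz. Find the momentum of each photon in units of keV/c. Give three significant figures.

Convert to SI: f = 19700 PHz = 1.97e19 Hz.
For a photon p = hf/c, so p = 4.354e-23 kg·m/s.
Converting to keV/c: p = 81.47 keV/c ≈ 81.5 keV/c.

81.5 keV/c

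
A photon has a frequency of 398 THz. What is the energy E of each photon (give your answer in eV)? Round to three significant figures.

Convert to SI: f = 398 THz = 3.98 × 10^14 Hz.
Since E = hf for a photon, E = 2.637 × 10^-19 J.
Converting to eV: E = 1.646 eV ≈ 1.65 eV.

1.65 eV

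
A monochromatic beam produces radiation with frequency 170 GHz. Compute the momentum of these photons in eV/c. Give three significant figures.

(h = 6.62607015e-34 J·s, c = 2.99792458e8 m/s, 1 eV = 1.602176634e-19 J.)
In SI units: f = 170 GHz = 1.7e11 Hz.
Since p = hf/c for a photon, p = 3.757e-31 kg·m/s.
Converting to eV/c: p = 7.031e-4 eV/c ≈ 7.03e-4 eV/c.

7.03e-4 eV/c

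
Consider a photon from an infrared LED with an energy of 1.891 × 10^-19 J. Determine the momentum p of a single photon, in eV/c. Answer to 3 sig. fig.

For a photon p = E/c, so p = 6.308 × 10^-28 kg·m/s.
Converting to eV/c: p = 1.180 eV/c ≈ 1.18 eV/c.

1.18 eV/c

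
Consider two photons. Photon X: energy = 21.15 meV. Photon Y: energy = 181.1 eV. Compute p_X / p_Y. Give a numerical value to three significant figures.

1.17·10^-4

p_X = 1.130·10^-29 kg·m/s (from energy = 21.15 meV, via p = E/c).
p_Y = 9.679·10^-26 kg·m/s (from energy = 181.1 eV, via p = E/c).
Ratio = 1.130·10^-29 / 9.679·10^-26 = 1.17·10^-4.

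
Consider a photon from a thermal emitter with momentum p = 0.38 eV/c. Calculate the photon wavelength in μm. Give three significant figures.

3.26 μm

In SI units: p = 0.38 eV/c = 2.0308 × 10^-28 kg·m/s.
Apply λ = h/p: λ = 3.263 × 10^-6 m.
Converting to μm: λ = 3.263 μm ≈ 3.26 μm.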